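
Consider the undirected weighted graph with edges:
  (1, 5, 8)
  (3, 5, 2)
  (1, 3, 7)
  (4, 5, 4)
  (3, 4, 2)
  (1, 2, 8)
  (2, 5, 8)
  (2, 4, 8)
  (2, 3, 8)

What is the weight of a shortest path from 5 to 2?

Comparing a few candidate routes:
5 → 3 → 4 → 2: 2 + 2 + 8 = 12
5 → 2: 8
5 → 4 → 2: 4 + 8 = 12
5 → 4 → 3 → 2: 4 + 2 + 8 = 14
5 → 3 → 2: 2 + 8 = 10
The minimum is 8.

8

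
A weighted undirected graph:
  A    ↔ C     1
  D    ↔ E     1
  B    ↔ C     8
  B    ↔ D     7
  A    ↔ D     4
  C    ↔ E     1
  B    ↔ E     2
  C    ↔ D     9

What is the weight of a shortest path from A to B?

4

Checking several routes:
A -> C -> B: 1 + 8 = 9
A -> C -> E -> D -> B: 1 + 1 + 1 + 7 = 10
A -> C -> E -> B: 1 + 1 + 2 = 4
A -> D -> E -> B: 4 + 1 + 2 = 7
The minimum is 4.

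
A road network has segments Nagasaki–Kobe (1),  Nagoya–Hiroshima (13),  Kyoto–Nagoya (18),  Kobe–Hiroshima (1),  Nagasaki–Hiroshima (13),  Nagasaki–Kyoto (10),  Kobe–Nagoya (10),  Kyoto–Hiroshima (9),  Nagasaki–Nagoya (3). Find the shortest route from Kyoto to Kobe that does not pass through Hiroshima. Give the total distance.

11

Candidate routes:
Kyoto → Nagasaki → Nagoya → Kobe: 10 + 3 + 10 = 23
Kyoto → Nagasaki → Kobe: 10 + 1 = 11
Kyoto → Nagoya → Kobe: 18 + 10 = 28
Kyoto → Nagoya → Nagasaki → Kobe: 18 + 3 + 1 = 22
Shortest: 11 km.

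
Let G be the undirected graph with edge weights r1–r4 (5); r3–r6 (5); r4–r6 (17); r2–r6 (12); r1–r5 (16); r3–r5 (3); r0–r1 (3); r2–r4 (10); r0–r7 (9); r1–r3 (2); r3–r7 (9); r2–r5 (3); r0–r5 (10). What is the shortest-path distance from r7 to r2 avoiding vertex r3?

22

Candidate routes:
r7 → r0 → r5 → r1 → r4 → r2: 9 + 10 + 16 + 5 + 10 = 50
r7 → r0 → r1 → r4 → r6 → r2: 9 + 3 + 5 + 17 + 12 = 46
r7 → r0 → r1 → r4 → r2: 9 + 3 + 5 + 10 = 27
r7 → r0 → r5 → r1 → r4 → r6 → r2: 9 + 10 + 16 + 5 + 17 + 12 = 69
r7 → r0 → r5 → r2: 9 + 10 + 3 = 22
r7 → r0 → r1 → r5 → r2: 9 + 3 + 16 + 3 = 31
Best route has total 22.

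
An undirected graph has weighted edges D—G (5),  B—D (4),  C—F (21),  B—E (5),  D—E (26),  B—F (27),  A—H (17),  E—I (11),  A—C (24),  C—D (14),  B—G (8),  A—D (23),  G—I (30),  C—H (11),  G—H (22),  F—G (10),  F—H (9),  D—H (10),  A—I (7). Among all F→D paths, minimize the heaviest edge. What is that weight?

10

Some routes from F to D:
F→H→C→D: max(9, 11, 14) = 14
F→G→B→D: max(10, 8, 4) = 10
F→H→D: max(9, 10) = 10
F→G→D: max(10, 5) = 10
The minimum achievable maximum is 10.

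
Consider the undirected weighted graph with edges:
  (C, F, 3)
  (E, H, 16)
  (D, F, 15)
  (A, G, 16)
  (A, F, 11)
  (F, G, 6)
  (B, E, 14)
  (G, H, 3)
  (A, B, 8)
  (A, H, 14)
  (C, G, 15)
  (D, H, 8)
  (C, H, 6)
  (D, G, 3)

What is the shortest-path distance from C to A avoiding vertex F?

20

Some routes from C to A avoiding F:
C-H-A: 6 + 14 = 20
C-H-G-A: 6 + 3 + 16 = 25
C-G-A: 15 + 16 = 31
C-G-H-A: 15 + 3 + 14 = 32
Shortest: 20.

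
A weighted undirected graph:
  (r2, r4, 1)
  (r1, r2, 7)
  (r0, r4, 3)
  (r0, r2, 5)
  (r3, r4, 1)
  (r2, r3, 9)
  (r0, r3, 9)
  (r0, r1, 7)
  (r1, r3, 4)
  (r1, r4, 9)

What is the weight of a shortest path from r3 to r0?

Some routes from r3 to r0:
r3-r0: 9
r3-r4-r0: 1 + 3 = 4
r3-r4-r2-r0: 1 + 1 + 5 = 7
Shortest: 4.

4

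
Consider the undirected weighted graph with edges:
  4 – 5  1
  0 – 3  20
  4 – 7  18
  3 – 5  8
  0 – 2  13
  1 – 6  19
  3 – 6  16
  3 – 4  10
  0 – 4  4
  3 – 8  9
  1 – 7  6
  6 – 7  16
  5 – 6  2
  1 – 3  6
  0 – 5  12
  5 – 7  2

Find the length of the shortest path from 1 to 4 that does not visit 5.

16

Comparing a few candidate routes:
1 → 3 → 0 → 4: 6 + 20 + 4 = 30
1 → 7 → 4: 6 + 18 = 24
1 → 3 → 4: 6 + 10 = 16
Best route has total 16.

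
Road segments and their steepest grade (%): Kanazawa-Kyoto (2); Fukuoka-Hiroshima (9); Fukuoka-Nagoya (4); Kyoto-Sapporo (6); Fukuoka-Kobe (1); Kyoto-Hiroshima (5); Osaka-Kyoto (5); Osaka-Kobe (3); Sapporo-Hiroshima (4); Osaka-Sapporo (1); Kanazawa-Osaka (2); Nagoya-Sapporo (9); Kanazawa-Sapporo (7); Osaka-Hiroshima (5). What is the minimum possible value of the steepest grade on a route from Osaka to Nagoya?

4

A few of the Osaka→Nagoya routes:
Osaka-Kyoto-Kanazawa-Sapporo-Hiroshima-Fukuoka-Nagoya: max(5, 2, 7, 4, 9, 4) = 9
Osaka-Kobe-Fukuoka-Nagoya: max(3, 1, 4) = 4
Osaka-Kyoto-Sapporo-Nagoya: max(5, 6, 9) = 9
Osaka-Kyoto-Sapporo-Hiroshima-Fukuoka-Nagoya: max(5, 6, 4, 9, 4) = 9
Osaka-Kyoto-Hiroshima-Fukuoka-Nagoya: max(5, 5, 9, 4) = 9
Osaka-Kyoto-Hiroshima-Sapporo-Nagoya: max(5, 5, 4, 9) = 9
Smallest bottleneck: 4%.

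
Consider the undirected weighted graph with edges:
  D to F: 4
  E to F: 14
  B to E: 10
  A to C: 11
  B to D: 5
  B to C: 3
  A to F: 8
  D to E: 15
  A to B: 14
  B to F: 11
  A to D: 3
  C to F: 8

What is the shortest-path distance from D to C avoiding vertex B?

12

Candidate routes:
D -> F -> A -> C: 4 + 8 + 11 = 23
D -> E -> F -> A -> C: 15 + 14 + 8 + 11 = 48
D -> A -> F -> C: 3 + 8 + 8 = 19
D -> A -> C: 3 + 11 = 14
D -> F -> C: 4 + 8 = 12
D -> E -> F -> C: 15 + 14 + 8 = 37
Best route has total 12.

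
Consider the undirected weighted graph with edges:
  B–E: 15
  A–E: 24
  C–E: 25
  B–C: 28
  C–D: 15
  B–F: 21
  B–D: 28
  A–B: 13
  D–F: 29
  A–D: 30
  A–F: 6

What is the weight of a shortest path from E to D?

A few of the E→D routes:
E → A → F → D: 24 + 6 + 29 = 59
E → C → D: 25 + 15 = 40
E → B → D: 15 + 28 = 43
E → B → C → D: 15 + 28 + 15 = 58
E → A → D: 24 + 30 = 54
E → B → A → D: 15 + 13 + 30 = 58
The minimum is 40.

40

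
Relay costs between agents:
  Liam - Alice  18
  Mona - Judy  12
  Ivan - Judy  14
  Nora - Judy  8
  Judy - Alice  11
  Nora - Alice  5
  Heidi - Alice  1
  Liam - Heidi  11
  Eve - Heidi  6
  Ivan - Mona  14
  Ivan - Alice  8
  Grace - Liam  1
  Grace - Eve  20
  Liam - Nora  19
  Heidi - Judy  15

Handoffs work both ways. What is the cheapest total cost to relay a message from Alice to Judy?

A few of the Alice→Judy routes:
Alice-Ivan-Judy: 8 + 14 = 22
Alice-Judy: 11
Alice-Nora-Judy: 5 + 8 = 13
Alice-Heidi-Judy: 1 + 15 = 16
Best route has total 11.

11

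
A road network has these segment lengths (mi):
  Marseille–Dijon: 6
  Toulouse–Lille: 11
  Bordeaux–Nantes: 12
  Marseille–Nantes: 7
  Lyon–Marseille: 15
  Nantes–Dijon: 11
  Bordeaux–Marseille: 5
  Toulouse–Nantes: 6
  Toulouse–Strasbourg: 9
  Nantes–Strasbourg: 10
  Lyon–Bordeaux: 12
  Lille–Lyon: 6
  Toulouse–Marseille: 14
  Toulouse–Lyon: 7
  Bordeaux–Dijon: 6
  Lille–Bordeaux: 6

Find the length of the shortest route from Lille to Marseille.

Checking several routes:
Lille-Lyon-Marseille: 6 + 15 = 21
Lille-Toulouse-Nantes-Marseille: 11 + 6 + 7 = 24
Lille-Bordeaux-Dijon-Marseille: 6 + 6 + 6 = 18
Lille-Lyon-Bordeaux-Marseille: 6 + 12 + 5 = 23
Lille-Bordeaux-Marseille: 6 + 5 = 11
The minimum is 11 mi.

11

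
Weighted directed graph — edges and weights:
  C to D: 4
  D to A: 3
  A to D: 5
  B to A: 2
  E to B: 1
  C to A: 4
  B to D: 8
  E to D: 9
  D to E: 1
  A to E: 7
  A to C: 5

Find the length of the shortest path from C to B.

Checking several routes:
C→A→E→B: 4 + 7 + 1 = 12
C→D→E→B: 4 + 1 + 1 = 6
C→A→D→E→B: 4 + 5 + 1 + 1 = 11
The minimum is 6.

6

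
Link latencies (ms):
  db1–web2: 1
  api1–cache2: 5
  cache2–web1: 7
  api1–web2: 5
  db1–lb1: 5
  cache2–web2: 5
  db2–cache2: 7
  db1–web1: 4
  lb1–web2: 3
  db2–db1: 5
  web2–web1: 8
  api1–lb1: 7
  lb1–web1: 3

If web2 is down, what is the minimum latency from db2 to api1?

Comparing a few candidate routes:
db2→cache2→api1: 7 + 5 = 12
db2→db1→lb1→api1: 5 + 5 + 7 = 17
db2→db1→web1→lb1→api1: 5 + 4 + 3 + 7 = 19
Shortest: 12 ms.

12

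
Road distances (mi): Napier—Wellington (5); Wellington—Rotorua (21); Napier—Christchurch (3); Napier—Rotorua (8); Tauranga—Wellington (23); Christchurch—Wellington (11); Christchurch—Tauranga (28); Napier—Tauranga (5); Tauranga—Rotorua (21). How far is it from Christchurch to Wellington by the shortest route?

8

Comparing a few candidate routes:
Christchurch → Napier → Rotorua → Wellington: 3 + 8 + 21 = 32
Christchurch → Tauranga → Napier → Wellington: 28 + 5 + 5 = 38
Christchurch → Napier → Tauranga → Rotorua → Wellington: 3 + 5 + 21 + 21 = 50
Christchurch → Napier → Wellington: 3 + 5 = 8
Christchurch → Wellington: 11
Christchurch → Napier → Tauranga → Wellington: 3 + 5 + 23 = 31
Shortest: 8 mi.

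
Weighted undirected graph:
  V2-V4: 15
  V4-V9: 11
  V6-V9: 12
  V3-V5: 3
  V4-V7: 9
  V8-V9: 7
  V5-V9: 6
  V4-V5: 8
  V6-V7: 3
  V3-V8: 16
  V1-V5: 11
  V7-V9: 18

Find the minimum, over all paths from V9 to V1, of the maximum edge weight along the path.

A few of the V9→V1 routes:
V9 - V4 - V5 - V1: max(11, 8, 11) = 11
V9 - V6 - V7 - V4 - V5 - V1: max(12, 3, 9, 8, 11) = 12
V9 - V5 - V1: max(6, 11) = 11
V9 - V8 - V3 - V5 - V1: max(7, 16, 3, 11) = 16
The minimum achievable maximum is 11.

11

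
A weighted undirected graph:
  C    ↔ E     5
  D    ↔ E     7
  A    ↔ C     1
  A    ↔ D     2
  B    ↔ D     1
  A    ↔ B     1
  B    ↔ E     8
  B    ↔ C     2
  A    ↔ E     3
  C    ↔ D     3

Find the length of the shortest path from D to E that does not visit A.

7

Some routes from D to E avoiding A:
D → E: 7
D → C → E: 3 + 5 = 8
D → B → C → E: 1 + 2 + 5 = 8
The minimum is 7.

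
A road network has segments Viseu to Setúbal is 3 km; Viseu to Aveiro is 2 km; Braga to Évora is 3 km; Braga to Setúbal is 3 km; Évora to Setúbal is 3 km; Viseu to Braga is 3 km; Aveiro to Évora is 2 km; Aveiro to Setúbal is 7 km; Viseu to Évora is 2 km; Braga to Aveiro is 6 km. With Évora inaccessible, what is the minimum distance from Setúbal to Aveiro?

Routes from Setúbal to Aveiro avoiding Évora:
Setúbal -> Aveiro: 7
Setúbal -> Braga -> Aveiro: 3 + 6 = 9
Setúbal -> Braga -> Viseu -> Aveiro: 3 + 3 + 2 = 8
Setúbal -> Viseu -> Braga -> Aveiro: 3 + 3 + 6 = 12
Setúbal -> Viseu -> Aveiro: 3 + 2 = 5
The minimum is 5 km.

5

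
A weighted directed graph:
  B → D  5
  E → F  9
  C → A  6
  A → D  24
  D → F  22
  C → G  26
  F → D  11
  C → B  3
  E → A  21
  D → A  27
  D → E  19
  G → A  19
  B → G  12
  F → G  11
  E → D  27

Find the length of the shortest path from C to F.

Checking several routes:
C -> A -> D -> E -> F: 6 + 24 + 19 + 9 = 58
C -> A -> D -> F: 6 + 24 + 22 = 52
C -> B -> D -> F: 3 + 5 + 22 = 30
C -> B -> D -> E -> F: 3 + 5 + 19 + 9 = 36
C -> B -> G -> A -> D -> F: 3 + 12 + 19 + 24 + 22 = 80
Shortest: 30.

30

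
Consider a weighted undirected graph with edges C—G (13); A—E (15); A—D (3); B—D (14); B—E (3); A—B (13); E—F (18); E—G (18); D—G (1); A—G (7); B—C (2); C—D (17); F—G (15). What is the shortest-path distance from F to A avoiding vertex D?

22

Some routes from F to A avoiding D:
F → G → A: 15 + 7 = 22
F → E → G → A: 18 + 18 + 7 = 43
F → E → A: 18 + 15 = 33
F → E → B → C → G → A: 18 + 3 + 2 + 13 + 7 = 43
F → E → B → A: 18 + 3 + 13 = 34
Best route has total 22.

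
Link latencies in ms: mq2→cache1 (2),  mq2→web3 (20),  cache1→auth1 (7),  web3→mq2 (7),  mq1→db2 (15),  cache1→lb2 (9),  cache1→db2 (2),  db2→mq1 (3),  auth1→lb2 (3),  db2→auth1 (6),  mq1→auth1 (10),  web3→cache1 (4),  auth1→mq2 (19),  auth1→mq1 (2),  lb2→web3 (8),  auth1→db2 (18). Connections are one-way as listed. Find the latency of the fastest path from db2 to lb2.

Some routes from db2 to lb2:
db2-mq1-auth1-lb2: 3 + 10 + 3 = 16
db2-auth1-mq2-cache1-lb2: 6 + 19 + 2 + 9 = 36
db2-mq1-auth1-mq2-cache1-lb2: 3 + 10 + 19 + 2 + 9 = 43
db2-auth1-lb2: 6 + 3 = 9
Shortest: 9 ms.

9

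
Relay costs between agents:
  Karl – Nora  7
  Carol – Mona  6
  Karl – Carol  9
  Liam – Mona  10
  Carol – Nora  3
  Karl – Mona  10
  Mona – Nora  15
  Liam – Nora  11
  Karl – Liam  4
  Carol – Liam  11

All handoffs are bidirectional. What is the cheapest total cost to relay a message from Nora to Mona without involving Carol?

15

Paths from Nora to Mona avoiding Carol:
Nora → Karl → Liam → Mona: 7 + 4 + 10 = 21
Nora → Liam → Mona: 11 + 10 = 21
Nora → Liam → Karl → Mona: 11 + 4 + 10 = 25
Nora → Karl → Mona: 7 + 10 = 17
Nora → Mona: 15
Best route has total 15.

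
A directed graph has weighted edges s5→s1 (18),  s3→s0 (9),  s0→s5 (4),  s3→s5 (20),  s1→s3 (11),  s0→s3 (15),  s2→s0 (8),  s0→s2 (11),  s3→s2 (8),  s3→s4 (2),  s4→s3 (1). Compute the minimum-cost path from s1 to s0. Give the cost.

20

Candidate routes:
s1-s3-s0: 11 + 9 = 20
s1-s3-s2-s0: 11 + 8 + 8 = 27
The minimum is 20.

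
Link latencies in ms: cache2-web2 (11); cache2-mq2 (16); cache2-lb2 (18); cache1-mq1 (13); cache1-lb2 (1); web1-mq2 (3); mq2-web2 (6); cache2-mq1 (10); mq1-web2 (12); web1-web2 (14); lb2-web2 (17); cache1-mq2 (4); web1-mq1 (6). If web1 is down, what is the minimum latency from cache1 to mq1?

Checking several routes:
cache1-lb2-web2-mq1: 1 + 17 + 12 = 30
cache1-lb2-cache2-mq1: 1 + 18 + 10 = 29
cache1-mq2-cache2-mq1: 4 + 16 + 10 = 30
cache1-mq2-web2-mq1: 4 + 6 + 12 = 22
cache1-mq1: 13
Best route has total 13 ms.

13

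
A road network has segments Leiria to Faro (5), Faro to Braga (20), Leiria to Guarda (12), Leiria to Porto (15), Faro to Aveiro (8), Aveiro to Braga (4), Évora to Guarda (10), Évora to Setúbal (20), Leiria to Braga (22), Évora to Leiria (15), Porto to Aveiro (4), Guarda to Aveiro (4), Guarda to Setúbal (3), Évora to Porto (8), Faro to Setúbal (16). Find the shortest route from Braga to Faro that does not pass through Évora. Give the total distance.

12

Comparing a few candidate routes:
Braga→Aveiro→Guarda→Leiria→Faro: 4 + 4 + 12 + 5 = 25
Braga→Faro: 20
Braga→Aveiro→Faro: 4 + 8 = 12
Best route has total 12 km.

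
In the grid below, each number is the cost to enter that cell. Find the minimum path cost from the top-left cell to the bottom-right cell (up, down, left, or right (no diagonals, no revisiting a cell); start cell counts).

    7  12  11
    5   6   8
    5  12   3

Cheapest: r0c0 -> r1c0 -> r1c1 -> r1c2 -> r2c2
  7 + 5 + 6 + 8 + 3 = 29

29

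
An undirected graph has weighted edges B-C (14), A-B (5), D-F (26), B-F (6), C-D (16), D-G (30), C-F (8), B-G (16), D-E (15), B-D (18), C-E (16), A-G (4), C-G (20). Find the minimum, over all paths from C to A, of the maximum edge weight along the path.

Checking several routes:
C→F→B→G→A: max(8, 6, 16, 4) = 16
C→B→A: max(14, 5) = 14
C→F→B→A: max(8, 6, 5) = 8
C→B→G→A: max(14, 16, 4) = 16
Smallest bottleneck: 8.

8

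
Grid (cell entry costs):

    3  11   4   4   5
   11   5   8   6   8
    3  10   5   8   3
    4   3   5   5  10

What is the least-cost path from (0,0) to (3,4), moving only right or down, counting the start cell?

44

Best path: (0,0) -> (1,0) -> (2,0) -> (3,0) -> (3,1) -> (3,2) -> (3,3) -> (3,4)
Cost: 3 + 11 + 3 + 4 + 3 + 5 + 5 + 10 = 44
For comparison, the top-then-right route costs 48.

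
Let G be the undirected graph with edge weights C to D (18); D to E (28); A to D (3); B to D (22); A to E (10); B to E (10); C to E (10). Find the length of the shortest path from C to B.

Some routes from C to B:
C - E - B: 10 + 10 = 20
C - D - B: 18 + 22 = 40
C - D - A - E - B: 18 + 3 + 10 + 10 = 41
The minimum is 20.

20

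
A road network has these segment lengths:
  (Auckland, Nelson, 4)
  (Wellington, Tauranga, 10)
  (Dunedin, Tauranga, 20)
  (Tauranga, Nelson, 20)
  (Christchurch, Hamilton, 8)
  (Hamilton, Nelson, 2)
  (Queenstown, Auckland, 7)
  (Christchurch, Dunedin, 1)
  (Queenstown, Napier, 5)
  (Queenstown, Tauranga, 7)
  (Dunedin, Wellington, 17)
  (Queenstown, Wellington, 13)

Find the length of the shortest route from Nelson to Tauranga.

18

A few of the Nelson→Tauranga routes:
Nelson → Auckland → Queenstown → Tauranga: 4 + 7 + 7 = 18
Nelson → Tauranga: 20
Nelson → Auckland → Queenstown → Wellington → Tauranga: 4 + 7 + 13 + 10 = 34
Nelson → Hamilton → Christchurch → Dunedin → Tauranga: 2 + 8 + 1 + 20 = 31
The minimum is 18.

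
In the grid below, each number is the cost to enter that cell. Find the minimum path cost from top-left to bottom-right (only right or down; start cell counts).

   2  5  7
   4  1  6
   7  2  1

10

Cheapest: [0,0] [1,0] [1,1] [2,1] [2,2]
  2 + 4 + 1 + 2 + 1 = 10
For comparison, the top-then-right route costs 21.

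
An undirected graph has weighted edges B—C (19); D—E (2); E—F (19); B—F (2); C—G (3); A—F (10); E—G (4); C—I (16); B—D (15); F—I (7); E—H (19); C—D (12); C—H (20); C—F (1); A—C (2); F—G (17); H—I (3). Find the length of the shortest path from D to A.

Comparing a few candidate routes:
D - C - A: 12 + 2 = 14
D - B - F - C - A: 15 + 2 + 1 + 2 = 20
D - E - G - C - A: 2 + 4 + 3 + 2 = 11
D - E - G - C - F - A: 2 + 4 + 3 + 1 + 10 = 20
Shortest: 11.

11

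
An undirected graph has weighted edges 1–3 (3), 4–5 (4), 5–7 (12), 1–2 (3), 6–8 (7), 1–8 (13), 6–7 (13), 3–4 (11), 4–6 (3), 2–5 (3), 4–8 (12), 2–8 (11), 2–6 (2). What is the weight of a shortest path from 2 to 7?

15

Comparing a few candidate routes:
2 → 5 → 7: 3 + 12 = 15
2 → 5 → 4 → 6 → 7: 3 + 4 + 3 + 13 = 23
2 → 6 → 7: 2 + 13 = 15
2 → 6 → 4 → 5 → 7: 2 + 3 + 4 + 12 = 21
Shortest: 15.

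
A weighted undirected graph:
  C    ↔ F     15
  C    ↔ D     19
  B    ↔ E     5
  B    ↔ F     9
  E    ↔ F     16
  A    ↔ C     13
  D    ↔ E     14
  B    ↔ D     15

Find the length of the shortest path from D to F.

24

Candidate routes:
D - E - B - F: 14 + 5 + 9 = 28
D - B - E - F: 15 + 5 + 16 = 36
D - E - F: 14 + 16 = 30
D - C - F: 19 + 15 = 34
D - B - F: 15 + 9 = 24
Shortest: 24.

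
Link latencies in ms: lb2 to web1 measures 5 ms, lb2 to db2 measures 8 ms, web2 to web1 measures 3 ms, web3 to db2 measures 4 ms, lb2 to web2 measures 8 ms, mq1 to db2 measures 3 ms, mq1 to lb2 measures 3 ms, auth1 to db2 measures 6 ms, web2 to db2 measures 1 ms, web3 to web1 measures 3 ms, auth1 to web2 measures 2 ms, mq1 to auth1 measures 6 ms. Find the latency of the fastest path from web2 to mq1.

A few of the web2→mq1 routes:
web2 -> web1 -> lb2 -> mq1: 3 + 5 + 3 = 11
web2 -> db2 -> mq1: 1 + 3 = 4
web2 -> lb2 -> mq1: 8 + 3 = 11
web2 -> auth1 -> mq1: 2 + 6 = 8
web2 -> auth1 -> db2 -> mq1: 2 + 6 + 3 = 11
Best route has total 4 ms.

4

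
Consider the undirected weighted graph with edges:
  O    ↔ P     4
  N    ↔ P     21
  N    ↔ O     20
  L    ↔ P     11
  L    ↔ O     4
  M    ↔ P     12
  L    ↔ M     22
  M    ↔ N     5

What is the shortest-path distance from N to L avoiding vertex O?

27

Candidate routes:
N-P-L: 21 + 11 = 32
N-M-L: 5 + 22 = 27
N-M-P-L: 5 + 12 + 11 = 28
N-P-M-L: 21 + 12 + 22 = 55
Best route has total 27.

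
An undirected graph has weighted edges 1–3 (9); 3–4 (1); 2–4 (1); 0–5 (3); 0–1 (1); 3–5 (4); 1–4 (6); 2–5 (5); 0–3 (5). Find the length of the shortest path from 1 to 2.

Comparing a few candidate routes:
1-0-3-4-2: 1 + 5 + 1 + 1 = 8
1-0-5-2: 1 + 3 + 5 = 9
1-3-4-2: 9 + 1 + 1 = 11
1-4-2: 6 + 1 = 7
1-0-5-3-4-2: 1 + 3 + 4 + 1 + 1 = 10
Best route has total 7.

7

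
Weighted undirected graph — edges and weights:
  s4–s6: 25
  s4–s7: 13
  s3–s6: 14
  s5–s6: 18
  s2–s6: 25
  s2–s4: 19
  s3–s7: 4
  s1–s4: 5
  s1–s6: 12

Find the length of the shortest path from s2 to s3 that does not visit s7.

Candidate routes:
s2 - s4 - s1 - s6 - s3: 19 + 5 + 12 + 14 = 50
s2 - s6 - s3: 25 + 14 = 39
s2 - s4 - s6 - s3: 19 + 25 + 14 = 58
The minimum is 39.

39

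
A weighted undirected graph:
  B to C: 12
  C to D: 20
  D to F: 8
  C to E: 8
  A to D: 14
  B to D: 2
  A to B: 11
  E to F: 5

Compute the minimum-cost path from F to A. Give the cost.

21

Comparing a few candidate routes:
F→D→A: 8 + 14 = 22
F→E→C→B→A: 5 + 8 + 12 + 11 = 36
F→E→C→B→D→A: 5 + 8 + 12 + 2 + 14 = 41
F→D→B→A: 8 + 2 + 11 = 21
Best route has total 21.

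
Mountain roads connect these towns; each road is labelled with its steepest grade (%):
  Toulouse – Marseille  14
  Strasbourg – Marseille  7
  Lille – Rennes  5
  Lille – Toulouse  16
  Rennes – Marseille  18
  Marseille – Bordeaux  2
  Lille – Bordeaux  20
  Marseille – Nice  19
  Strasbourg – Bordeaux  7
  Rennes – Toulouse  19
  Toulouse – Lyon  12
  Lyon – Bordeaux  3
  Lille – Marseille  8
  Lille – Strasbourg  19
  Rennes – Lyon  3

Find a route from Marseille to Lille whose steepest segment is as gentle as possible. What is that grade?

A few of the Marseille→Lille routes:
Marseille→Bordeaux→Lyon→Rennes→Lille: max(2, 3, 3, 5) = 5
Marseille→Strasbourg→Bordeaux→Lyon→Rennes→Lille: max(7, 7, 3, 3, 5) = 7
Marseille→Lille: max(8) = 8
The minimum achievable maximum is 5%.

5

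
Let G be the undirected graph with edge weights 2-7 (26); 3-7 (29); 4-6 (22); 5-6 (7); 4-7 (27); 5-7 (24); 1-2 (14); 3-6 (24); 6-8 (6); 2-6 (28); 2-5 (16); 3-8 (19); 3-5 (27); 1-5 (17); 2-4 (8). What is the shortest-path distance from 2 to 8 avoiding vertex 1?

29

Checking several routes:
2 - 6 - 8: 28 + 6 = 34
2 - 4 - 6 - 8: 8 + 22 + 6 = 36
2 - 5 - 6 - 8: 16 + 7 + 6 = 29
The minimum is 29.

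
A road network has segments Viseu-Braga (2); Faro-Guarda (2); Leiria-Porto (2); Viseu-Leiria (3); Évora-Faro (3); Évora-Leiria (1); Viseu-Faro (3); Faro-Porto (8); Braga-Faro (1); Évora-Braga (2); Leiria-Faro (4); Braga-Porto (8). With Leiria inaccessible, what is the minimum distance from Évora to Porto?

Routes from Évora to Porto avoiding Leiria:
Évora -> Faro -> Viseu -> Braga -> Porto: 3 + 3 + 2 + 8 = 16
Évora -> Braga -> Porto: 2 + 8 = 10
Évora -> Braga -> Viseu -> Faro -> Porto: 2 + 2 + 3 + 8 = 15
Évora -> Faro -> Braga -> Porto: 3 + 1 + 8 = 12
Évora -> Faro -> Porto: 3 + 8 = 11
Évora -> Braga -> Faro -> Porto: 2 + 1 + 8 = 11
Best route has total 10.

10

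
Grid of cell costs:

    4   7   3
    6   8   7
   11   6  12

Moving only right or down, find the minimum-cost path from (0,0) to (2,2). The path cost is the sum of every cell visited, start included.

33

Best path: r0c0 r0c1 r0c2 r1c2 r2c2
Cost: 4 + 7 + 3 + 7 + 12 = 33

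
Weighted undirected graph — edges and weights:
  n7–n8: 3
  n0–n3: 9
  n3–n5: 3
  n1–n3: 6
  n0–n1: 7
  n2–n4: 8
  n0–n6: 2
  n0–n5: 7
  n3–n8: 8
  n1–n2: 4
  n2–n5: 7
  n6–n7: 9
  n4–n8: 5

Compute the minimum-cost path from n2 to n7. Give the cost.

Comparing a few candidate routes:
n2 → n4 → n8 → n7: 8 + 5 + 3 = 16
n2 → n5 → n0 → n6 → n7: 7 + 7 + 2 + 9 = 25
n2 → n5 → n3 → n8 → n7: 7 + 3 + 8 + 3 = 21
n2 → n1 → n0 → n6 → n7: 4 + 7 + 2 + 9 = 22
n2 → n1 → n3 → n8 → n7: 4 + 6 + 8 + 3 = 21
The minimum is 16.

16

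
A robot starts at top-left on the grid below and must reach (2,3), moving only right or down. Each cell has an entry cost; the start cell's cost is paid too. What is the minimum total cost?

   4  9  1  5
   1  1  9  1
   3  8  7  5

One optimal route is [0,0] → [1,0] → [1,1] → [1,2] → [1,3] → [2,3].
Its cost is 4 + 1 + 1 + 9 + 1 + 5 = 21.

21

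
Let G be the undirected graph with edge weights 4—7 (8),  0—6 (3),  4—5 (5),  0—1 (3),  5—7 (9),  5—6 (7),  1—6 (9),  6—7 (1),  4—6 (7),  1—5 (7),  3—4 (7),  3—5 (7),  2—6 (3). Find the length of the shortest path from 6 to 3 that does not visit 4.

Routes from 6 to 3 avoiding 4:
6 -> 5 -> 3: 7 + 7 = 14
6 -> 1 -> 5 -> 3: 9 + 7 + 7 = 23
6 -> 0 -> 1 -> 5 -> 3: 3 + 3 + 7 + 7 = 20
6 -> 7 -> 5 -> 3: 1 + 9 + 7 = 17
Best route has total 14.

14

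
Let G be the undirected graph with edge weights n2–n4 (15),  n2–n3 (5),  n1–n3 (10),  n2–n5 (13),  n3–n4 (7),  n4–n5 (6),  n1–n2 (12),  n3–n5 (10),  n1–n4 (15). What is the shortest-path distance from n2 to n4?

Comparing a few candidate routes:
n2 -> n3 -> n4: 5 + 7 = 12
n2 -> n5 -> n4: 13 + 6 = 19
n2 -> n4: 15
Shortest: 12.

12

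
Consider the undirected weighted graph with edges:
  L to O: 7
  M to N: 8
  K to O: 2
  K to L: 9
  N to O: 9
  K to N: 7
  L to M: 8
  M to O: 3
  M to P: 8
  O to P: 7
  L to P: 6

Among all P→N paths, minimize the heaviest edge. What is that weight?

7

Comparing a few candidate routes:
P -> O -> K -> N: max(7, 2, 7) = 7
P -> M -> N: max(8, 8) = 8
P -> M -> L -> O -> K -> N: max(8, 8, 7, 2, 7) = 8
P -> L -> O -> K -> N: max(6, 7, 2, 7) = 7
P -> M -> O -> K -> N: max(8, 3, 2, 7) = 8
The minimum achievable maximum is 7.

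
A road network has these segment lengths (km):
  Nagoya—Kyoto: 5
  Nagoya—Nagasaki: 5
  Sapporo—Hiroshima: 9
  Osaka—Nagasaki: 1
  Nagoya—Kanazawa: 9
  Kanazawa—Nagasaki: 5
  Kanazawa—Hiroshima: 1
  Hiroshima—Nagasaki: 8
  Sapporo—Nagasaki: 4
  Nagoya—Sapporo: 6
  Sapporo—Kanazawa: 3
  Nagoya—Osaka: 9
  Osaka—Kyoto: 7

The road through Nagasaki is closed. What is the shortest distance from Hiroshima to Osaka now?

19

Checking several routes:
Hiroshima - Kanazawa - Sapporo - Nagoya - Osaka: 1 + 3 + 6 + 9 = 19
Hiroshima - Kanazawa - Sapporo - Nagoya - Kyoto - Osaka: 1 + 3 + 6 + 5 + 7 = 22
Hiroshima - Kanazawa - Nagoya - Osaka: 1 + 9 + 9 = 19
The minimum is 19 km.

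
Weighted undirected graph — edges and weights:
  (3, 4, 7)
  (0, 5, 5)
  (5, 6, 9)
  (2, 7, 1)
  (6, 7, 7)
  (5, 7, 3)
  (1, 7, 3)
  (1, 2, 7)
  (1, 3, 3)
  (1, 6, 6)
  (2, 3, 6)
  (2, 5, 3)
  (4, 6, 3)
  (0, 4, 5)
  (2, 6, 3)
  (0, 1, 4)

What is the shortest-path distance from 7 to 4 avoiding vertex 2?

Comparing a few candidate routes:
7-5-6-4: 3 + 9 + 3 = 15
7-1-0-4: 3 + 4 + 5 = 12
7-1-3-4: 3 + 3 + 7 = 13
7-1-6-4: 3 + 6 + 3 = 12
7-6-4: 7 + 3 = 10
7-5-0-4: 3 + 5 + 5 = 13
The minimum is 10.

10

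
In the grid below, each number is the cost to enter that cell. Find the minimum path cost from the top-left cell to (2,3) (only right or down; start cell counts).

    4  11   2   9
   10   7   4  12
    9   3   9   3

33

Take r0c0→r0c1→r0c2→r1c2→r2c2→r2c3 for a total of 4 + 11 + 2 + 4 + 9 + 3 = 33.
For comparison, the top-then-right route costs 41.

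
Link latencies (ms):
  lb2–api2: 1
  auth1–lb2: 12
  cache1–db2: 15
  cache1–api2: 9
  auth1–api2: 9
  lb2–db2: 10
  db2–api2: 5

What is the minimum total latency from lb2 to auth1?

10

Checking several routes:
lb2 -> api2 -> auth1: 1 + 9 = 10
lb2 -> auth1: 12
lb2 -> db2 -> api2 -> auth1: 10 + 5 + 9 = 24
The minimum is 10 ms.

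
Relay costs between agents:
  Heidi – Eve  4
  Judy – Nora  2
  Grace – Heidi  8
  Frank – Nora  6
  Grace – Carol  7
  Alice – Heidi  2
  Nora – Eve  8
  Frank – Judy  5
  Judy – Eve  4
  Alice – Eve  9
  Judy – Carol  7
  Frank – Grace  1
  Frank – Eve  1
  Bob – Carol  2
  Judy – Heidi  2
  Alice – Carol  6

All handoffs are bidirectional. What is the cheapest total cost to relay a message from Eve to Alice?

Some routes from Eve to Alice:
Eve → Alice: 9
Eve → Judy → Heidi → Alice: 4 + 2 + 2 = 8
Eve → Heidi → Alice: 4 + 2 = 6
Eve → Frank → Judy → Heidi → Alice: 1 + 5 + 2 + 2 = 10
The minimum is 6.

6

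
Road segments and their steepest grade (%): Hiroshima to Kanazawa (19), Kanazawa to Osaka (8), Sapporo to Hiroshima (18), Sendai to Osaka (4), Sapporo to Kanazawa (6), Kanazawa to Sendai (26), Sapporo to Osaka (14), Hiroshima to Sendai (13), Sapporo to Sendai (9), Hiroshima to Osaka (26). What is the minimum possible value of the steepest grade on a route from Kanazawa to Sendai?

8

A few of the Kanazawa→Sendai routes:
Kanazawa-Osaka-Sendai: max(8, 4) = 8
Kanazawa-Osaka-Sapporo-Sendai: max(8, 14, 9) = 14
Kanazawa-Sapporo-Osaka-Sendai: max(6, 14, 4) = 14
Kanazawa-Sapporo-Hiroshima-Sendai: max(6, 18, 13) = 18
Kanazawa-Sapporo-Sendai: max(6, 9) = 9
Best route has worst link 8%.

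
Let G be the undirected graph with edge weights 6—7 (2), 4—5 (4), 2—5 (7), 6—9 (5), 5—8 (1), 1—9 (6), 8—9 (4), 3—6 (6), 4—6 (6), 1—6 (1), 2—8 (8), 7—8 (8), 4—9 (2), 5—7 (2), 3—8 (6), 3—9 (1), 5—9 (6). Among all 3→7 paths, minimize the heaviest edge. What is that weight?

4

Some routes from 3 to 7:
3-9-4-5-7: max(1, 2, 4, 2) = 4
3-9-8-5-7: max(1, 4, 1, 2) = 4
3-6-9-4-5-7: max(6, 5, 2, 4, 2) = 6
3-9-6-7: max(1, 5, 2) = 5
Smallest bottleneck: 4.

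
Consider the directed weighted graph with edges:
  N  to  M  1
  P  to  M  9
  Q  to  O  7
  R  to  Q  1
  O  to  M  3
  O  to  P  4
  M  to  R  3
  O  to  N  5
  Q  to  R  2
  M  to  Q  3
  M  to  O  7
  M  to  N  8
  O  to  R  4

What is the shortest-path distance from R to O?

Candidate routes:
R - Q - O: 1 + 7 = 8
The minimum is 8.

8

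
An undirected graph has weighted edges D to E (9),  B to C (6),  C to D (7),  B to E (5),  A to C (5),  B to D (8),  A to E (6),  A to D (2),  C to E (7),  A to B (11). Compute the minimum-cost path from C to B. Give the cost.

A few of the C→B routes:
C -> E -> B: 7 + 5 = 12
C -> D -> B: 7 + 8 = 15
C -> A -> D -> B: 5 + 2 + 8 = 15
C -> A -> E -> B: 5 + 6 + 5 = 16
C -> B: 6
Shortest: 6.

6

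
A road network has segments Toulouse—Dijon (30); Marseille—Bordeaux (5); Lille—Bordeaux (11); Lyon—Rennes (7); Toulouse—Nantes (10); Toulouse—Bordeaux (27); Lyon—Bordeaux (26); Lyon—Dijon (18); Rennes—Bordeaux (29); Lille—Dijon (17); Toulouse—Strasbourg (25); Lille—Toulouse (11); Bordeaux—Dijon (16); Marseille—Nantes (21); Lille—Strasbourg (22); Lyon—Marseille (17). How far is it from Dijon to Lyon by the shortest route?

18

A few of the Dijon→Lyon routes:
Dijon -> Bordeaux -> Lyon: 16 + 26 = 42
Dijon -> Lille -> Bordeaux -> Marseille -> Lyon: 17 + 11 + 5 + 17 = 50
Dijon -> Lyon: 18
Dijon -> Bordeaux -> Marseille -> Lyon: 16 + 5 + 17 = 38
Shortest: 18 mi.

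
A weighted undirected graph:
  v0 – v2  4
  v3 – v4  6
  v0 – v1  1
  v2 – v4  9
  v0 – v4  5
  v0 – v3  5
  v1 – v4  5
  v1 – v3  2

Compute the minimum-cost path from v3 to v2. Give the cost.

Comparing a few candidate routes:
v3 -> v1 -> v0 -> v2: 2 + 1 + 4 = 7
v3 -> v4 -> v2: 6 + 9 = 15
v3 -> v0 -> v2: 5 + 4 = 9
v3 -> v4 -> v0 -> v2: 6 + 5 + 4 = 15
Best route has total 7.

7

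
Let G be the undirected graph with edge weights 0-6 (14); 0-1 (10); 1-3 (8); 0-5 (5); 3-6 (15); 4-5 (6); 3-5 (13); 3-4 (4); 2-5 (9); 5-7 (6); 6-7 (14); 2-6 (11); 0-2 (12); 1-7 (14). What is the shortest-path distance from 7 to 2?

Some routes from 7 to 2:
7 → 6 → 2: 14 + 11 = 25
7 → 1 → 0 → 2: 14 + 10 + 12 = 36
7 → 5 → 2: 6 + 9 = 15
7 → 5 → 0 → 2: 6 + 5 + 12 = 23
7 → 1 → 0 → 5 → 2: 14 + 10 + 5 + 9 = 38
7 → 5 → 0 → 6 → 2: 6 + 5 + 14 + 11 = 36
Shortest: 15.

15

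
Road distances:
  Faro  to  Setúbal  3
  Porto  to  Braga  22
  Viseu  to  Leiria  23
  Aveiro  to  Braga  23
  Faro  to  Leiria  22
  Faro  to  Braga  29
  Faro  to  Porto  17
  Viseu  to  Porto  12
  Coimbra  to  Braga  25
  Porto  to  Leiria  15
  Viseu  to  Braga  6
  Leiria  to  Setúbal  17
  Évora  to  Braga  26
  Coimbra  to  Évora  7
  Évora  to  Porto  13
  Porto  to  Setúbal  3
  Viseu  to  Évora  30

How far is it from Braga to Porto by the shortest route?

18

Some routes from Braga to Porto:
Braga→Évora→Porto: 26 + 13 = 39
Braga→Porto: 22
Braga→Coimbra→Évora→Porto: 25 + 7 + 13 = 45
Braga→Faro→Setúbal→Porto: 29 + 3 + 3 = 35
Braga→Viseu→Porto: 6 + 12 = 18
Braga→Viseu→Leiria→Porto: 6 + 23 + 15 = 44
The minimum is 18.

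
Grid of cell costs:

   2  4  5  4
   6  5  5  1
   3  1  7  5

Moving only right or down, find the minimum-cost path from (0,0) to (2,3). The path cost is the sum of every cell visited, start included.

Path [0,0] → [0,1] → [0,2] → [0,3] → [1,3] → [2,3]: 2 + 4 + 5 + 4 + 1 + 5 = 21.

21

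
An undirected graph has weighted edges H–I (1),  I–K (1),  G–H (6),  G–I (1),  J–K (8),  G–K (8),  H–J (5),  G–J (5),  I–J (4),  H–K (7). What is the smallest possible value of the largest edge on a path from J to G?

Some routes from J to G:
J -> H -> G: max(5, 6) = 6
J -> H -> K -> I -> G: max(5, 7, 1, 1) = 7
J -> I -> H -> G: max(4, 1, 6) = 6
J -> G: max(5) = 5
J -> I -> G: max(4, 1) = 4
J -> H -> I -> G: max(5, 1, 1) = 5
The minimum achievable maximum is 4.

4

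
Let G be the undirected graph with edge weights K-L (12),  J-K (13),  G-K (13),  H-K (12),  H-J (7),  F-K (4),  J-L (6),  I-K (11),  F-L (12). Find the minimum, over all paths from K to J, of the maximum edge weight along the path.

12

Paths from K to J:
K → L → J: max(12, 6) = 12
K → J: max(13) = 13
K → H → J: max(12, 7) = 12
K → F → L → J: max(4, 12, 6) = 12
The minimum achievable maximum is 12.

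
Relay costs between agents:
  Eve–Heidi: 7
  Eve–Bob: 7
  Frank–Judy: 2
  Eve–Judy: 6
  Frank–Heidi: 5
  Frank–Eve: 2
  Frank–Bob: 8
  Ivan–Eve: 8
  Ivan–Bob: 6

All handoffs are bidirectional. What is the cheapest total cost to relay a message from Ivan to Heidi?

A few of the Ivan→Heidi routes:
Ivan - Eve - Heidi: 8 + 7 = 15
Ivan - Bob - Frank - Heidi: 6 + 8 + 5 = 19
Ivan - Eve - Frank - Heidi: 8 + 2 + 5 = 15
Shortest: 15.

15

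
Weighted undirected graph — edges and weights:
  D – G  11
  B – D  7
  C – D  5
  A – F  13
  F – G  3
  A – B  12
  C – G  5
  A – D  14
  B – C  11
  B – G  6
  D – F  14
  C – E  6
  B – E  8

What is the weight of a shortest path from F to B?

9

Comparing a few candidate routes:
F → G → B: 3 + 6 = 9
F → G → C → B: 3 + 5 + 11 = 19
F → G → C → D → B: 3 + 5 + 5 + 7 = 20
Best route has total 9.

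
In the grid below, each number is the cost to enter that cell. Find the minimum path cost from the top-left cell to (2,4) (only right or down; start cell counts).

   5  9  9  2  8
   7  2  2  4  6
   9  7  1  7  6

30

Cheapest: [0,0]→[1,0]→[1,1]→[1,2]→[2,2]→[2,3]→[2,4]
  5 + 7 + 2 + 2 + 1 + 7 + 6 = 30
(Top row then right column would cost 45.)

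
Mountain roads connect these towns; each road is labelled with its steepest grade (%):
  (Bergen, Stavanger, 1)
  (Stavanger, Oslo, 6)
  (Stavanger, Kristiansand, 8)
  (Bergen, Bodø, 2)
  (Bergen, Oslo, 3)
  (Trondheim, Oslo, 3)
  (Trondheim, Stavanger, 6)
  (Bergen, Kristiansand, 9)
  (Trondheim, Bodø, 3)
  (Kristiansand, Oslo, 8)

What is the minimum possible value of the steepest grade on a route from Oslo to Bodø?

Comparing a few candidate routes:
Oslo→Stavanger→Bergen→Bodø: max(6, 1, 2) = 6
Oslo→Bergen→Bodø: max(3, 2) = 3
Oslo→Trondheim→Stavanger→Bergen→Bodø: max(3, 6, 1, 2) = 6
Oslo→Stavanger→Trondheim→Bodø: max(6, 6, 3) = 6
Oslo→Trondheim→Bodø: max(3, 3) = 3
Oslo→Bergen→Stavanger→Trondheim→Bodø: max(3, 1, 6, 3) = 6
Best route has worst link 3%.

3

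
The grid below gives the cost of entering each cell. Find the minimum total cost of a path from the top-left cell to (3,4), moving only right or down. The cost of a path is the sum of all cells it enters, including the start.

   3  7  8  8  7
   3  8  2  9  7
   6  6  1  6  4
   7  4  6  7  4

31

One optimal route is [0,0] → [1,0] → [1,1] → [1,2] → [2,2] → [2,3] → [2,4] → [3,4].
Its cost is 3 + 3 + 8 + 2 + 1 + 6 + 4 + 4 = 31.
(Top row then right column would cost 48.)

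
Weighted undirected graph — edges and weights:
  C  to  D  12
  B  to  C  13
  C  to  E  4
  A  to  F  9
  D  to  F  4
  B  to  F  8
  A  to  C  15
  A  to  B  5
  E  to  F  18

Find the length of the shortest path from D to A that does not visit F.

Routes from D to A avoiding F:
D -> C -> A: 12 + 15 = 27
D -> C -> B -> A: 12 + 13 + 5 = 30
Shortest: 27.

27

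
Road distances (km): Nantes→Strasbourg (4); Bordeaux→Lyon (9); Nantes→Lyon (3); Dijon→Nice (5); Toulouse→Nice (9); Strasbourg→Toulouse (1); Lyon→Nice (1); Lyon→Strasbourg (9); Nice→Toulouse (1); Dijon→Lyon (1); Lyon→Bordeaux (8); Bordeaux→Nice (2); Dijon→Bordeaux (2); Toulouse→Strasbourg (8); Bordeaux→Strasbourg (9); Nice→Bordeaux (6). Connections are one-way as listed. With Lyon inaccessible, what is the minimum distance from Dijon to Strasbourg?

Paths from Dijon to Strasbourg avoiding Lyon:
Dijon→Nice→Toulouse→Strasbourg: 5 + 1 + 8 = 14
Dijon→Bordeaux→Strasbourg: 2 + 9 = 11
Dijon→Bordeaux→Nice→Toulouse→Strasbourg: 2 + 2 + 1 + 8 = 13
Dijon→Nice→Bordeaux→Strasbourg: 5 + 6 + 9 = 20
The minimum is 11 km.

11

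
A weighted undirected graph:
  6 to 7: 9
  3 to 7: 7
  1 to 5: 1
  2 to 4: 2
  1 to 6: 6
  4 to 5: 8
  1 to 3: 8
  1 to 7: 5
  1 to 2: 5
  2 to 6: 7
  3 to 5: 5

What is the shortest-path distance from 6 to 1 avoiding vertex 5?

Paths from 6 to 1 avoiding 5:
6 - 1: 6
6 - 2 - 1: 7 + 5 = 12
6 - 7 - 1: 9 + 5 = 14
6 - 7 - 3 - 1: 9 + 7 + 8 = 24
The minimum is 6.

6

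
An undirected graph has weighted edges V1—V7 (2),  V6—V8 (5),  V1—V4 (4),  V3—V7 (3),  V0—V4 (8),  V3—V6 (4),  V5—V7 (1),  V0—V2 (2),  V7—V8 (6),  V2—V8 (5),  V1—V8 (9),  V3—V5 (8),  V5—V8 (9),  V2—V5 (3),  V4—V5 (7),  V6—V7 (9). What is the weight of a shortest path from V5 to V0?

5

A few of the V5→V0 routes:
V5 → V4 → V0: 7 + 8 = 15
V5 → V8 → V2 → V0: 9 + 5 + 2 = 16
V5 → V7 → V1 → V4 → V0: 1 + 2 + 4 + 8 = 15
V5 → V2 → V0: 3 + 2 = 5
V5 → V7 → V8 → V2 → V0: 1 + 6 + 5 + 2 = 14
V5 → V7 → V1 → V8 → V2 → V0: 1 + 2 + 9 + 5 + 2 = 19
Best route has total 5.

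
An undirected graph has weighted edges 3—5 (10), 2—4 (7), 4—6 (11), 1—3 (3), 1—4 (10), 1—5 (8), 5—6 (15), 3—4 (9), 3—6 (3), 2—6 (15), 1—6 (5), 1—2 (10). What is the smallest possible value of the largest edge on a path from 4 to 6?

Some routes from 4 to 6:
4 - 3 - 6: max(9, 3) = 9
4 - 1 - 6: max(10, 5) = 10
4 - 3 - 1 - 6: max(9, 3, 5) = 9
Smallest bottleneck: 9.

9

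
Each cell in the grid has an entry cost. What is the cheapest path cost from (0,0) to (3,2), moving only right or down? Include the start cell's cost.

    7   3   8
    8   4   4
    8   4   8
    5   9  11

37

Take r0c0→r0c1→r1c1→r1c2→r2c2→r3c2 for a total of 7 + 3 + 4 + 4 + 8 + 11 = 37.
(Top row then right column would cost 41.)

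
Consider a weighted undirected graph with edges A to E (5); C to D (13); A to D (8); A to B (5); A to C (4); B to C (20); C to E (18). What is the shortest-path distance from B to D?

13

Comparing a few candidate routes:
B → C → D: 20 + 13 = 33
B → A → E → C → D: 5 + 5 + 18 + 13 = 41
B → C → A → D: 20 + 4 + 8 = 32
B → A → D: 5 + 8 = 13
B → A → C → D: 5 + 4 + 13 = 22
The minimum is 13.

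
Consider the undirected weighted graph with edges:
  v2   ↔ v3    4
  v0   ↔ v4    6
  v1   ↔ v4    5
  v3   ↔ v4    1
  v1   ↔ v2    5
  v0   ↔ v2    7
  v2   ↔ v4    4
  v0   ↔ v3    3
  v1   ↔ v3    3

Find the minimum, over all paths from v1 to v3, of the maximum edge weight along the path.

3

Checking several routes:
v1 - v4 - v2 - v3: max(5, 4, 4) = 5
v1 - v2 - v3: max(5, 4) = 5
v1 - v3: max(3) = 3
v1 - v4 - v3: max(5, 1) = 5
The minimum achievable maximum is 3.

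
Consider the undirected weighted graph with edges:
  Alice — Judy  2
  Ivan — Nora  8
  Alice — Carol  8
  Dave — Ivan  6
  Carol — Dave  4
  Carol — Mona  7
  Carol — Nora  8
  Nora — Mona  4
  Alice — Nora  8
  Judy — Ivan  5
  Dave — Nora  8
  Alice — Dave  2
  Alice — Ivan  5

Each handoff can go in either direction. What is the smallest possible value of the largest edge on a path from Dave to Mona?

7

A few of the Dave→Mona routes:
Dave → Alice → Carol → Nora → Mona: max(2, 8, 8, 4) = 8
Dave → Carol → Mona: max(4, 7) = 7
Dave → Alice → Carol → Mona: max(2, 8, 7) = 8
Dave → Alice → Ivan → Nora → Mona: max(2, 5, 8, 4) = 8
Best route has worst link 7.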